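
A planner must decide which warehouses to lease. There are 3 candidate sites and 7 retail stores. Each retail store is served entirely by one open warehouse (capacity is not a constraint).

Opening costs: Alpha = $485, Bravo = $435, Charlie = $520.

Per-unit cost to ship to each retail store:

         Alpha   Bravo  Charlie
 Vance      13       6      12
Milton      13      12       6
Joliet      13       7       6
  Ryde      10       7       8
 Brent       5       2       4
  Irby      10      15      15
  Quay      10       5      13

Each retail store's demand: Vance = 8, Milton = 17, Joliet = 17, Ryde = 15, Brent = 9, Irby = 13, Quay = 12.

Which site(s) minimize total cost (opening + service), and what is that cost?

Open Bravo only; minimum total cost 1184.

For any fixed open set, each retail store goes to its cheapest open site; total = fixed + service.
{Bravo}: Vance→Bravo 6·8=48, Milton→Bravo 12·17=204, Joliet→Bravo 7·17=119, Ryde→Bravo 7·15=105, Brent→Bravo 2·9=18, Irby→Bravo 15·13=195, Quay→Bravo 5·12=60. Service 749; fixed 435; total 1184.
{Charlie}: service 807 + fixed 520 = 1327
{Alpha}: Vance→Alpha 13·8=104, Milton→Alpha 13·17=221, Joliet→Alpha 13·17=221, Ryde→Alpha 10·15=150, Brent→Alpha 5·9=45, Irby→Alpha 10·13=130, Quay→Alpha 10·12=120. Service 991; fixed 485; total 1476.
{Alpha, Bravo, Charlie}: service 565 + fixed 1440 = 2005
No other subset beats 1184.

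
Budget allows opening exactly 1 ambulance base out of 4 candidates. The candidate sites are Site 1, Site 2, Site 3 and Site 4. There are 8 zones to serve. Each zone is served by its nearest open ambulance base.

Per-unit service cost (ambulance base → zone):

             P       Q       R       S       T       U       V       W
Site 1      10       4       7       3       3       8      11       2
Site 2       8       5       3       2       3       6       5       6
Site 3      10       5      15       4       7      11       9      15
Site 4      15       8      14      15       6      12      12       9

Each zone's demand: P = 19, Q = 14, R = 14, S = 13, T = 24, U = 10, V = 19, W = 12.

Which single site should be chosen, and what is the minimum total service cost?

Choose Site 2 only; total service cost 589.

With exactly 1 open, each zone uses its cheapest among the chosen.
{Site 2}: P→Site 2 8·19=152, Q→Site 2 5·14=70, R→Site 2 3·14=42, S→Site 2 2·13=26, T→Site 2 3·24=72, U→Site 2 6·10=60, V→Site 2 5·19=95, W→Site 2 6·12=72. Service cost 589.
{Site 1}: service cost 768
{Site 3}: service cost 1151
Among all 4 size-1 choices, {Site 2} is lowest.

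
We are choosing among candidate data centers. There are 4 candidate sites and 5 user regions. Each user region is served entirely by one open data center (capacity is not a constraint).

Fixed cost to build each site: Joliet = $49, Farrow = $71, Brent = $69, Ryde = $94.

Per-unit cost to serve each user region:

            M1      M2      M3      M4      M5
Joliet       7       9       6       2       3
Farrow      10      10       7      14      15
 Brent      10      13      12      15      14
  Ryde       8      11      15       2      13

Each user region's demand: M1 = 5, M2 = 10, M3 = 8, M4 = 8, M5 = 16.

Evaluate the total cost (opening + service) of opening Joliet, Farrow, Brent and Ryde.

Each user region is assigned to its cheapest site among the open ones.
{Joliet, Farrow, Brent, Ryde}: M1→Joliet 7·5=35, M2→Joliet 9·10=90, M3→Joliet 6·8=48, M4→Joliet 2·8=16, M5→Joliet 3·16=48. Service 237; fixed 283; total 520.

Total cost: 520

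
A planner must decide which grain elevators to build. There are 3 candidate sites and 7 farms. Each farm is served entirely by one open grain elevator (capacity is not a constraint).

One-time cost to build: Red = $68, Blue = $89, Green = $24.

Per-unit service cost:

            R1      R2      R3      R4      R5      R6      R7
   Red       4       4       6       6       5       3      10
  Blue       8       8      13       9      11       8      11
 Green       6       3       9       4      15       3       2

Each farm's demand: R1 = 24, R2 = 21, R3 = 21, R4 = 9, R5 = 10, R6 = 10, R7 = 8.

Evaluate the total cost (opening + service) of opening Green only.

Total cost: 652

Each farm is assigned to its cheapest site among the open ones.
{Green}: R1→Green 6·24=144, R2→Green 3·21=63, R3→Green 9·21=189, R4→Green 4·9=36, R5→Green 15·10=150, R6→Green 3·10=30, R7→Green 2·8=16. Service 628; fixed 24; total 652.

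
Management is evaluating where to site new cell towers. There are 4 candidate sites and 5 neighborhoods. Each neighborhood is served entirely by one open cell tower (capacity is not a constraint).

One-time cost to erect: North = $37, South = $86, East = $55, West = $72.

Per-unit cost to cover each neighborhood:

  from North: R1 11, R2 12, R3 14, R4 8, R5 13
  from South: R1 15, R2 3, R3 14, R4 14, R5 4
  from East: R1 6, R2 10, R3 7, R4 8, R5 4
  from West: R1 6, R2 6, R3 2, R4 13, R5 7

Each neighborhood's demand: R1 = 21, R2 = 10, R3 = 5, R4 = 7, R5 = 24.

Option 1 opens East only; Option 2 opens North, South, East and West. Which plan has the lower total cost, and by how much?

Option 1 is cheaper by 100.

Option 1: {East}: R1→East 6·21=126, R2→East 10·10=100, R3→East 7·5=35, R4→East 8·7=56, R5→East 4·24=96. Service 413; fixed 55; total 468.
Option 2: {North, South, East, West}: R1→East 6·21=126, R2→South 3·10=30, R3→West 2·5=10, R4→North 8·7=56, R5→South 4·24=96. Service 318; fixed 250; total 568.
Difference: |468 − 568| = 100.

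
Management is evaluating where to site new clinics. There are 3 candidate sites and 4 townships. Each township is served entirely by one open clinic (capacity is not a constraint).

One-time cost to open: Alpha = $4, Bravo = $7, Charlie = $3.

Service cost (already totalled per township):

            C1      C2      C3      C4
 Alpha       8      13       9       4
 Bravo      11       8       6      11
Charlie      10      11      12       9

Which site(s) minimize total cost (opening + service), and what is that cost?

For any fixed open set, each township goes to its cheapest open site; total = fixed + service.
{Alpha, Bravo}: C1→Alpha 8, C2→Bravo 8, C3→Bravo 6, C4→Alpha 4. Service 26; fixed 11; total 37.
{Alpha}: C1→Alpha 8, C2→Alpha 13, C3→Alpha 9, C4→Alpha 4. Service 34; fixed 4; total 38.
{Alpha, Charlie}: service 32 + fixed 7 = 39
{Alpha, Bravo, Charlie}: C1→Alpha 8, C2→Bravo 8, C3→Bravo 6, C4→Alpha 4. Service 26; fixed 14; total 40.
No other subset beats 37.

Open Alpha and Bravo; minimum total cost 37.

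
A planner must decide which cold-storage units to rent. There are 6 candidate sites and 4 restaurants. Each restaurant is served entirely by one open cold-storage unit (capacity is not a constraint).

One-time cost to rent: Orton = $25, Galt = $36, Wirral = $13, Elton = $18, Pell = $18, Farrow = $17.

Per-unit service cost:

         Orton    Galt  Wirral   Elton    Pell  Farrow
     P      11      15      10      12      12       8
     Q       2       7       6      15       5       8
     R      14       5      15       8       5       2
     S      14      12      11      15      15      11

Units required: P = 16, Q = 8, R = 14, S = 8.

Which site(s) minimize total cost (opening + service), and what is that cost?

For any fixed open set, each restaurant goes to its cheapest open site; total = fixed + service.
{Orton, Farrow}: P→Farrow 8·16=128, Q→Orton 2·8=16, R→Farrow 2·14=28, S→Farrow 11·8=88. Service 260; fixed 42; total 302.
{Orton, Wirral, Farrow}: P→Farrow 8·16=128, Q→Orton 2·8=16, R→Farrow 2·14=28, S→Wirral 11·8=88. Service 260; fixed 55; total 315.
{Pell, Farrow}: service 284 + fixed 35 = 319
{Orton, Galt, Wirral, Elton, Pell, Farrow}: P→Farrow 8·16=128, Q→Orton 2·8=16, R→Farrow 2·14=28, S→Wirral 11·8=88. Service 260; fixed 127; total 387.
No other subset beats 302.

Open Orton and Farrow; minimum total cost 302.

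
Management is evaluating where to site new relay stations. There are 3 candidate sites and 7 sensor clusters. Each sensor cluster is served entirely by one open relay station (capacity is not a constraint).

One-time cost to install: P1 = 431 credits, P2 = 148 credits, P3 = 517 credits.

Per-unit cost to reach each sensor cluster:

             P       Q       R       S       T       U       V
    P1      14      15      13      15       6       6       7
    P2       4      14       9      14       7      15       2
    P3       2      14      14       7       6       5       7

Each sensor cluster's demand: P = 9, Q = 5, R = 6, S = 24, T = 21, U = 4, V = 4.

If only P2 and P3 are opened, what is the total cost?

Total cost: 1129

Each sensor cluster is assigned to its cheapest site among the open ones.
{P2, P3}: P→P3 2·9=18, Q→P2 14·5=70, R→P2 9·6=54, S→P3 7·24=168, T→P3 6·21=126, U→P3 5·4=20, V→P2 2·4=8. Service 464; fixed 665; total 1129.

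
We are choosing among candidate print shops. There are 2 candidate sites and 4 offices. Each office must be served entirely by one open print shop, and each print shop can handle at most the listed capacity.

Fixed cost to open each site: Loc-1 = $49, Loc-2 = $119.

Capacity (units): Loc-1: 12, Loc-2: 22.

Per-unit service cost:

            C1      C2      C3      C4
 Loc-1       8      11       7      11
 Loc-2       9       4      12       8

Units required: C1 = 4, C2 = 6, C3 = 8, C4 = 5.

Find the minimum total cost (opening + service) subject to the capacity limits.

Minimum total cost: 320

Open {Loc-1, Loc-2}: C1→Loc-1 8·4=32, C2→Loc-2 4·6=24, C3→Loc-1 7·8=56, C4→Loc-2 8·5=40.
Loads: Loc-1 carries 12/12, Loc-2 carries 11/22. Service 152; fixed 168; total 320.
Next best feasible plan costs 324.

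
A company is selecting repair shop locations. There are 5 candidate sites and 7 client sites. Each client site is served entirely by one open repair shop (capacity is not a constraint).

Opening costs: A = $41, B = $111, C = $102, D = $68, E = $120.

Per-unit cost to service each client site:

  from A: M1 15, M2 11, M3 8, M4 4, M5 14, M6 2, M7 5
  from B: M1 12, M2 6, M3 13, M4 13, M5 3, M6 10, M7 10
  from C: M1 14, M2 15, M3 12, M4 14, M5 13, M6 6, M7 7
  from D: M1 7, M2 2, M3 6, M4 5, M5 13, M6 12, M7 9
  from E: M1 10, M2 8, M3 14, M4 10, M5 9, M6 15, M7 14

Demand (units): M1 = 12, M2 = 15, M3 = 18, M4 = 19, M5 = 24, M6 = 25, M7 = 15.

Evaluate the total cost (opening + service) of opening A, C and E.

Each client site is assigned to its cheapest site among the open ones.
{A, C, E}: M1→E 10·12=120, M2→E 8·15=120, M3→A 8·18=144, M4→A 4·19=76, M5→E 9·24=216, M6→A 2·25=50, M7→A 5·15=75. Service 801; fixed 263; total 1064.

Total cost: 1064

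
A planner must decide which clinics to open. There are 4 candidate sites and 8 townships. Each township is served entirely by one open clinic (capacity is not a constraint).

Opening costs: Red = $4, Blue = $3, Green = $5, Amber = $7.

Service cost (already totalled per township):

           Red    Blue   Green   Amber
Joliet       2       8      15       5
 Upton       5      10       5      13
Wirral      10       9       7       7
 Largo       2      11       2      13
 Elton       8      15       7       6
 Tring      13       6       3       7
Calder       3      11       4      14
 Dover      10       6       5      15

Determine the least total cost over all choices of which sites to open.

For any fixed open set, each township goes to its cheapest open site; total = fixed + service.
{Red, Green}: Joliet→Red 2, Upton→Red 5, Wirral→Green 7, Largo→Red 2, Elton→Green 7, Tring→Green 3, Calder→Red 3, Dover→Green 5. Service 34; fixed 9; total 43.
{Red, Blue, Green}: service 34 + fixed 12 = 46
{Red, Blue}: service 41 + fixed 7 = 48
{Red, Blue, Green, Amber}: service 33 + fixed 19 = 52
No other subset beats 43.

Minimum total cost: 43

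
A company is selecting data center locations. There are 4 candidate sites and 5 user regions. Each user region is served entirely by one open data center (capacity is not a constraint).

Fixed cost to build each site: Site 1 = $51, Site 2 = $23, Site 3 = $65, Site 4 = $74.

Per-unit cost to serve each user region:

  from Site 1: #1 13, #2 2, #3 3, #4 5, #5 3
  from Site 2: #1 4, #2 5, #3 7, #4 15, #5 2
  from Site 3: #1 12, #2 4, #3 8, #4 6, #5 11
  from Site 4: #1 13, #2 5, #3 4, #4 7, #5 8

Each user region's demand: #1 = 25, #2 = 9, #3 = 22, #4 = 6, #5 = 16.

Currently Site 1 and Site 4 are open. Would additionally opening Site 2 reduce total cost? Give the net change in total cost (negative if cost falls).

Yes — net change −218 (cost falls by 218).

Current service cost with {Site 1, Site 4}: 487.
Adding Site 2: each user region re-picks its cheapest; new service cost 246, saving 241.
Extra fixed cost: 23. Net change = 23 − 241 = -218.
(Totals: 612 → 394.)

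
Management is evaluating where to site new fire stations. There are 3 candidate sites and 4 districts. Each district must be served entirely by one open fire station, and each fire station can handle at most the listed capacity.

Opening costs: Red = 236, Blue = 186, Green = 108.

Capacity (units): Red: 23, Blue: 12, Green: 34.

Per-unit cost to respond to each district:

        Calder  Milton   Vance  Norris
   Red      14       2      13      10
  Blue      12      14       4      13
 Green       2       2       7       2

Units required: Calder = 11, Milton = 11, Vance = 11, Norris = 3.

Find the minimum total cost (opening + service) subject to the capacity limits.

Open {Blue, Green}: Calder→Green 2·11=22, Milton→Green 2·11=22, Vance→Blue 4·11=44, Norris→Green 2·3=6.
Loads: Blue carries 11/12, Green carries 25/34. Service 94; fixed 294; total 388.
Next best feasible plan costs 454.

Minimum total cost: 388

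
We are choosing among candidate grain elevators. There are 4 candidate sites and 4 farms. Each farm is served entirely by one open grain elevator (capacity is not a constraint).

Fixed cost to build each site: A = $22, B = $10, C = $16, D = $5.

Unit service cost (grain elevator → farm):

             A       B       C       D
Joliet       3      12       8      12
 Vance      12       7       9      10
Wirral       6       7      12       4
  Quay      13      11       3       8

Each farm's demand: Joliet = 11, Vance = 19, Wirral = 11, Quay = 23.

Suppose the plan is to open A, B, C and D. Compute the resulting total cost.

Each farm is assigned to its cheapest site among the open ones.
{A, B, C, D}: Joliet→A 3·11=33, Vance→B 7·19=133, Wirral→D 4·11=44, Quay→C 3·23=69. Service 279; fixed 53; total 332.

Total cost: 332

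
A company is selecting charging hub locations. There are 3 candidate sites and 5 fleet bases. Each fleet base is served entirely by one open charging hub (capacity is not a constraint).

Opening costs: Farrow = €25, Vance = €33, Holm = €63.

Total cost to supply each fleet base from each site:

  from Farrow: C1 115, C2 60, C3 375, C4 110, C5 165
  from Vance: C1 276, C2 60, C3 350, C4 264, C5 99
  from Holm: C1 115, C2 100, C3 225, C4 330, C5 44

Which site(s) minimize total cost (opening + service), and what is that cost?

For any fixed open set, each fleet base goes to its cheapest open site; total = fixed + service.
{Farrow, Holm}: C1→Farrow 115, C2→Farrow 60, C3→Holm 225, C4→Farrow 110, C5→Holm 44. Service 554; fixed 88; total 642.
{Farrow, Vance, Holm}: service 554 + fixed 121 = 675
{Farrow, Vance}: service 734 + fixed 58 = 792
{Farrow}: C1→Farrow 115, C2→Farrow 60, C3→Farrow 375, C4→Farrow 110, C5→Farrow 165. Service 825; fixed 25; total 850.
No other subset beats 642.

Open Farrow and Holm; minimum total cost 642.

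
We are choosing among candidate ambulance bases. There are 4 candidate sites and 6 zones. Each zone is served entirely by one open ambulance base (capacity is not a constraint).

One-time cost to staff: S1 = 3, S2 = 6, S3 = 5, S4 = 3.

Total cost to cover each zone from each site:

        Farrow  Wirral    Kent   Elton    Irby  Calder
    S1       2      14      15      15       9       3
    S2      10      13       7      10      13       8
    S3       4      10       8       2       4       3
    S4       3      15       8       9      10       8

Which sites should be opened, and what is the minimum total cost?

Open S3 only; minimum total cost 36.

For any fixed open set, each zone goes to its cheapest open site; total = fixed + service.
{S3}: Farrow→S3 4, Wirral→S3 10, Kent→S3 8, Elton→S3 2, Irby→S3 4, Calder→S3 3. Service 31; fixed 5; total 36.
{S1, S3}: Farrow→S1 2, Wirral→S3 10, Kent→S3 8, Elton→S3 2, Irby→S3 4, Calder→S1 3. Service 29; fixed 8; total 37.
{S3, S4}: Farrow→S4 3, Wirral→S3 10, Kent→S3 8, Elton→S3 2, Irby→S3 4, Calder→S3 3. Service 30; fixed 8; total 38.
{S1, S2, S3, S4}: Farrow→S1 2, Wirral→S3 10, Kent→S2 7, Elton→S3 2, Irby→S3 4, Calder→S1 3. Service 28; fixed 17; total 45.
No other subset beats 36.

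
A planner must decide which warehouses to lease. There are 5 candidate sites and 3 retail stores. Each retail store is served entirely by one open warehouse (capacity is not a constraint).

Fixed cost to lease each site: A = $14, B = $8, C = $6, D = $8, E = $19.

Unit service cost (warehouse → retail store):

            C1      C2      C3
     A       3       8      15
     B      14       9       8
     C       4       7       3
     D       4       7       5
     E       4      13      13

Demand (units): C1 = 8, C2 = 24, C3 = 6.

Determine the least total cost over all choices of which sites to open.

For any fixed open set, each retail store goes to its cheapest open site; total = fixed + service.
{C}: C1→C 4·8=32, C2→C 7·24=168, C3→C 3·6=18. Service 218; fixed 6; total 224.
{A, C}: C1→A 3·8=24, C2→C 7·24=168, C3→C 3·6=18. Service 210; fixed 20; total 230.
{B, C}: service 218 + fixed 14 = 232
{A, B, C, D, E}: service 210 + fixed 55 = 265
No other subset beats 224.

Minimum total cost: 224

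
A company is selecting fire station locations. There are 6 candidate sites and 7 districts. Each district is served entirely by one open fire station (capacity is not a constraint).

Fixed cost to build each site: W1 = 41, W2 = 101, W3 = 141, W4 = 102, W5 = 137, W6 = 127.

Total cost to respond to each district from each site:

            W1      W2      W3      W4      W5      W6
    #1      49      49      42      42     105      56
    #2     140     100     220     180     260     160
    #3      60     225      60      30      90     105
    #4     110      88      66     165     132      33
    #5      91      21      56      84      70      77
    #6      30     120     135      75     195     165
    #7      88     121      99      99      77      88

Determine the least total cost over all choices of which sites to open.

Minimum total cost: 578

For any fixed open set, each district goes to its cheapest open site; total = fixed + service.
{W1, W2}: #1→W1 49, #2→W2 100, #3→W1 60, #4→W2 88, #5→W2 21, #6→W1 30, #7→W1 88. Service 436; fixed 142; total 578.
{W1}: #1→W1 49, #2→W1 140, #3→W1 60, #4→W1 110, #5→W1 91, #6→W1 30, #7→W1 88. Service 568; fixed 41; total 609.
{W1, W2, W4}: service 399 + fixed 244 = 643
{W1, W2, W3, W4, W5, W6}: service 333 + fixed 649 = 982
No other subset beats 578.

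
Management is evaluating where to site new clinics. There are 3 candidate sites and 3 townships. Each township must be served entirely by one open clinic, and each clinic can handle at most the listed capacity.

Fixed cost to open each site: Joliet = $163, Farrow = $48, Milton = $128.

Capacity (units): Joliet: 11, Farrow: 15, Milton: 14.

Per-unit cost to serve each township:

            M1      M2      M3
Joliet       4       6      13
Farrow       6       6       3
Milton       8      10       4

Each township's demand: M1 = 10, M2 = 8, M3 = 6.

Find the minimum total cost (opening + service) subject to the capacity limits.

Open {Joliet, Farrow}: M1→Joliet 4·10=40, M2→Farrow 6·8=48, M3→Farrow 3·6=18.
Loads: Joliet carries 10/11, Farrow carries 14/15. Service 106; fixed 211; total 317.
Next best feasible plan costs 322.

Minimum total cost: 317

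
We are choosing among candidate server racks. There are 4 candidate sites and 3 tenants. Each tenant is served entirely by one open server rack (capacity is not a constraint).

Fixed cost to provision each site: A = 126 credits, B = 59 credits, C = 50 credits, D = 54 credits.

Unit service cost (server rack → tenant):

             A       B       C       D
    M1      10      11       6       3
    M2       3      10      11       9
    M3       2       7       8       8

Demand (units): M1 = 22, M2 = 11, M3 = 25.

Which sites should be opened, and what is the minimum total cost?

For any fixed open set, each tenant goes to its cheapest open site; total = fixed + service.
{A, D}: M1→D 3·22=66, M2→A 3·11=33, M3→A 2·25=50. Service 149; fixed 180; total 329.
{A, C, D}: M1→D 3·22=66, M2→A 3·11=33, M3→A 2·25=50. Service 149; fixed 230; total 379.
{A, B, D}: service 149 + fixed 239 = 388
{A, B, C, D}: service 149 + fixed 289 = 438
No other subset beats 329.

Open A and D; minimum total cost 329.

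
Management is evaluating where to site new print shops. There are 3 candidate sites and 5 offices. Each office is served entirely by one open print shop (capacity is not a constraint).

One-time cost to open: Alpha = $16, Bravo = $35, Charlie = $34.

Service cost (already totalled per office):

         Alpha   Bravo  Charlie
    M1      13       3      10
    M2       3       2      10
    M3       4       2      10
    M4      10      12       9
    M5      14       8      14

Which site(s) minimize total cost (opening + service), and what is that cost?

Open Alpha only; minimum total cost 60.

For any fixed open set, each office goes to its cheapest open site; total = fixed + service.
{Alpha}: M1→Alpha 13, M2→Alpha 3, M3→Alpha 4, M4→Alpha 10, M5→Alpha 14. Service 44; fixed 16; total 60.
{Bravo}: service 27 + fixed 35 = 62
{Alpha, Bravo}: service 25 + fixed 51 = 76
{Alpha, Bravo, Charlie}: service 24 + fixed 85 = 109
(All 7 nonempty subsets were checked; Alpha only is lowest.)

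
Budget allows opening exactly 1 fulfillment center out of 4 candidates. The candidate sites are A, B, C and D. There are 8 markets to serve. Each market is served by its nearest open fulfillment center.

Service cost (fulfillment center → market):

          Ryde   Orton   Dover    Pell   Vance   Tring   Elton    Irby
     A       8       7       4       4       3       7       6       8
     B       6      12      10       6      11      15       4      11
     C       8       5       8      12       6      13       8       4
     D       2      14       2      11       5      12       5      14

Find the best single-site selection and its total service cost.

With exactly 1 open, each market uses its cheapest among the chosen.
{A}: Ryde→A 8, Orton→A 7, Dover→A 4, Pell→A 4, Vance→A 3, Tring→A 7, Elton→A 6, Irby→A 8. Service cost 47.
{C}: service cost 64
{D}: service cost 65
Among all 4 size-1 choices, {A} is lowest.

Choose A only; total service cost 47.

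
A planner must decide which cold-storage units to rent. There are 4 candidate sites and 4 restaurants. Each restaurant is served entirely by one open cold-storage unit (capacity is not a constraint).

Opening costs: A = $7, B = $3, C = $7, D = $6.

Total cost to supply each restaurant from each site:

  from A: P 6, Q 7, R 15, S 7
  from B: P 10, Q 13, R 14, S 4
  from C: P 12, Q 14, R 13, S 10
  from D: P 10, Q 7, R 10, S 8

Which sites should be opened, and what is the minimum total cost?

Open B and D; minimum total cost 40.

For any fixed open set, each restaurant goes to its cheapest open site; total = fixed + service.
{B, D}: P→B 10, Q→D 7, R→D 10, S→B 4. Service 31; fixed 9; total 40.
{A, B}: P→A 6, Q→A 7, R→B 14, S→B 4. Service 31; fixed 10; total 41.
{D}: service 35 + fixed 6 = 41
{A, B, C, D}: service 27 + fixed 23 = 50
No other subset beats 40.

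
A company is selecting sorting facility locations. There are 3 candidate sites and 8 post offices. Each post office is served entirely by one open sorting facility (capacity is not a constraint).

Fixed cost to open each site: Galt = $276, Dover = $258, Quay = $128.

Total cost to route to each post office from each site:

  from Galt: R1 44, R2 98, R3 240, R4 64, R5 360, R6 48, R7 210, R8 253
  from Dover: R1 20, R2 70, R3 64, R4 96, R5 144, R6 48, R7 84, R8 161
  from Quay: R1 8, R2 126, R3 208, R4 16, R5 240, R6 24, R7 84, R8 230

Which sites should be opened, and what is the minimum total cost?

For any fixed open set, each post office goes to its cheapest open site; total = fixed + service.
{Dover}: R1→Dover 20, R2→Dover 70, R3→Dover 64, R4→Dover 96, R5→Dover 144, R6→Dover 48, R7→Dover 84, R8→Dover 161. Service 687; fixed 258; total 945.
{Dover, Quay}: service 571 + fixed 386 = 957
{Quay}: service 936 + fixed 128 = 1064
{Galt, Dover, Quay}: service 571 + fixed 662 = 1233
No other subset beats 945.

Open Dover only; minimum total cost 945.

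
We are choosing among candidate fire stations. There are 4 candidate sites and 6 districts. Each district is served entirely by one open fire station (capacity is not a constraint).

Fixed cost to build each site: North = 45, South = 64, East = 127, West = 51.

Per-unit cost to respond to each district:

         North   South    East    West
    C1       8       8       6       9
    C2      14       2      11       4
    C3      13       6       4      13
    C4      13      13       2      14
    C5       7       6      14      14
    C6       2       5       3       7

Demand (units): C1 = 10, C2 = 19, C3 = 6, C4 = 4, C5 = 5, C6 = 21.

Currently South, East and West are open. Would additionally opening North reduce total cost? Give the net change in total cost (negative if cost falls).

Current service cost with {South, East, West}: 223.
Adding North: each district re-picks its cheapest; new service cost 202, saving 21.
Extra fixed cost: 45. Net change = 45 − 21 = 24.
(Totals: 465 → 489.)

No — net change +24 (cost rises by 24).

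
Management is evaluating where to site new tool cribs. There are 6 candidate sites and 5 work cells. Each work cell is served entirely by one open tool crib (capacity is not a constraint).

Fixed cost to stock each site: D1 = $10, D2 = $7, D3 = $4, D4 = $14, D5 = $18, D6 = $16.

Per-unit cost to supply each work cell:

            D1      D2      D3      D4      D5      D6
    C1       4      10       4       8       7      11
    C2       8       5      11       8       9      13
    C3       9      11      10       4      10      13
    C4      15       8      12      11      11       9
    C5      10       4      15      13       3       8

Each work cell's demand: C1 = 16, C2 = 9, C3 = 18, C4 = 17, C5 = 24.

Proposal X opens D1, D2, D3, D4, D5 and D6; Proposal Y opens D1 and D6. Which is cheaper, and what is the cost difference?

Proposal X is cheaper by 211.

Proposal X: {D1, D2, D3, D4, D5, D6}: C1→D1 4·16=64, C2→D2 5·9=45, C3→D4 4·18=72, C4→D2 8·17=136, C5→D5 3·24=72. Service 389; fixed 69; total 458.
Proposal Y: {D1, D6}: C1→D1 4·16=64, C2→D1 8·9=72, C3→D1 9·18=162, C4→D6 9·17=153, C5→D6 8·24=192. Service 643; fixed 26; total 669.
Difference: |458 − 669| = 211.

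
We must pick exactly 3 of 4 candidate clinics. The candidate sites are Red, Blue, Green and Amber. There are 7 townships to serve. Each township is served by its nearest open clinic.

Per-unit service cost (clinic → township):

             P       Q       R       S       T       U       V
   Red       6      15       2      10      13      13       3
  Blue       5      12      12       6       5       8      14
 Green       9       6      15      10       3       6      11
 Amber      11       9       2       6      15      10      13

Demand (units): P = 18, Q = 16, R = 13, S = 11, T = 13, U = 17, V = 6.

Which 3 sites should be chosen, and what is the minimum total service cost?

Choose Red, Blue and Green; total service cost 437.

With exactly 3 open, each township uses its cheapest among the chosen.
{Red, Blue, Green}: P→Blue 5·18=90, Q→Green 6·16=96, R→Red 2·13=26, S→Blue 6·11=66, T→Green 3·13=39, U→Green 6·17=102, V→Red 3·6=18. Service cost 437.
{Red, Green, Amber}: service cost 455
{Blue, Green, Amber}: service cost 485
Among all 4 size-3 choices, {Red, Blue, Green} is lowest.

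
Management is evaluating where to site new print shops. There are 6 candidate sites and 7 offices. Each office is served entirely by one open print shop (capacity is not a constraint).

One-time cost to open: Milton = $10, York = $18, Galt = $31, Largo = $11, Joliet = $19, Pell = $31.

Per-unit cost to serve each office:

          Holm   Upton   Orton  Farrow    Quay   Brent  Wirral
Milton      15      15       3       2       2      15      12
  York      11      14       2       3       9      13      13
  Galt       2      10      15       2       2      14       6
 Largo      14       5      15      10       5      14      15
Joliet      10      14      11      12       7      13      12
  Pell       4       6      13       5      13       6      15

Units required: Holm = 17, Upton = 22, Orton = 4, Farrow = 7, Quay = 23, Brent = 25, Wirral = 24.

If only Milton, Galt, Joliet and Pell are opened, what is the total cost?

Total cost: 623

Each office is assigned to its cheapest site among the open ones.
{Milton, Galt, Joliet, Pell}: Holm→Galt 2·17=34, Upton→Pell 6·22=132, Orton→Milton 3·4=12, Farrow→Milton 2·7=14, Quay→Milton 2·23=46, Brent→Pell 6·25=150, Wirral→Galt 6·24=144. Service 532; fixed 91; total 623.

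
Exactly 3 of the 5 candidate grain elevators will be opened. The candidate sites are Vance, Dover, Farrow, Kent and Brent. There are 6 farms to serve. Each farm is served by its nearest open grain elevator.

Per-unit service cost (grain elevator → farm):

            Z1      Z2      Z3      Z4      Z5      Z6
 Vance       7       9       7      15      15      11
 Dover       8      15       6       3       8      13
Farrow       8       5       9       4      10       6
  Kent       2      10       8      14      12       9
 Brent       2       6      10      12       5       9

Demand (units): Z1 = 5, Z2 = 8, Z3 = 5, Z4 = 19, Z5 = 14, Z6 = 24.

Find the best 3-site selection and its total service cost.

With exactly 3 open, each farm uses its cheapest among the chosen.
{Dover, Farrow, Brent}: Z1→Brent 2·5=10, Z2→Farrow 5·8=40, Z3→Dover 6·5=30, Z4→Dover 3·19=57, Z5→Brent 5·14=70, Z6→Farrow 6·24=144. Service cost 351.
{Vance, Farrow, Brent}: service cost 375
{Farrow, Kent, Brent}: service cost 380
Among all 10 size-3 choices, {Dover, Farrow, Brent} is lowest.

Choose Dover, Farrow and Brent; total service cost 351.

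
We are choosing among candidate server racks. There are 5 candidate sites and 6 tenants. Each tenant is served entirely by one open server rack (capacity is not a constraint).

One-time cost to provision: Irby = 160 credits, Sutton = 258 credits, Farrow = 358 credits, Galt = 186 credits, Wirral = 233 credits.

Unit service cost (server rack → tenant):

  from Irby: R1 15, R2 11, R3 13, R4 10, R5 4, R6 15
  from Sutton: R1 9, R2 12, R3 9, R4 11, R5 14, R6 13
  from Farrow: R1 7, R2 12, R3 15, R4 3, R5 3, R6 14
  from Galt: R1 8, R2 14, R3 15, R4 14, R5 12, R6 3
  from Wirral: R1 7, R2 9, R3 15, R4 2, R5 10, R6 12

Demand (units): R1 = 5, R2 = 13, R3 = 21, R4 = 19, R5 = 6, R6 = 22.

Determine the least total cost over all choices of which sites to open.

For any fixed open set, each tenant goes to its cheapest open site; total = fixed + service.
{Galt, Wirral}: R1→Wirral 7·5=35, R2→Wirral 9·13=117, R3→Galt 15·21=315, R4→Wirral 2·19=38, R5→Wirral 10·6=60, R6→Galt 3·22=66. Service 631; fixed 419; total 1050.
{Wirral}: service 829 + fixed 233 = 1062
{Irby, Galt}: service 736 + fixed 346 = 1082
{Irby, Sutton, Farrow, Galt, Wirral}: R1→Farrow 7·5=35, R2→Wirral 9·13=117, R3→Sutton 9·21=189, R4→Wirral 2·19=38, R5→Farrow 3·6=18, R6→Galt 3·22=66. Service 463; fixed 1195; total 1658.
No other subset beats 1050.

Minimum total cost: 1050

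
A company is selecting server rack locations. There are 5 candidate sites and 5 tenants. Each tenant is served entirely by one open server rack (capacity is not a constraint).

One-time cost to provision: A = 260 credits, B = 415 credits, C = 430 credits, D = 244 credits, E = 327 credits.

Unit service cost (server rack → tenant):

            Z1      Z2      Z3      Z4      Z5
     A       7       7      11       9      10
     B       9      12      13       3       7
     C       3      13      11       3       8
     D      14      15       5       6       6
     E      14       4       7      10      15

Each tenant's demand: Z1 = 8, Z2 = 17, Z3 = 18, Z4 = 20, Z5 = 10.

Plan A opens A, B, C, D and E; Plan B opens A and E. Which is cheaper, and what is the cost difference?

Plan A: {A, B, C, D, E}: Z1→C 3·8=24, Z2→E 4·17=68, Z3→D 5·18=90, Z4→B 3·20=60, Z5→D 6·10=60. Service 302; fixed 1676; total 1978.
Plan B: {A, E}: Z1→A 7·8=56, Z2→E 4·17=68, Z3→E 7·18=126, Z4→A 9·20=180, Z5→A 10·10=100. Service 530; fixed 587; total 1117.
Difference: |1978 − 1117| = 861.

Plan B is cheaper by 861.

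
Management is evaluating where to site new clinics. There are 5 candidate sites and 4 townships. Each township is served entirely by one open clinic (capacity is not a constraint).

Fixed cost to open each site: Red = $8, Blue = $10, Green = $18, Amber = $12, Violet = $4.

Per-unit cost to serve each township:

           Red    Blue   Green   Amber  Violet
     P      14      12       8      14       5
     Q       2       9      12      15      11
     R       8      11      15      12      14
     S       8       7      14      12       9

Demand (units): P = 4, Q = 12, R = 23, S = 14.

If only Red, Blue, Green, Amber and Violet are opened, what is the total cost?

Each township is assigned to its cheapest site among the open ones.
{Red, Blue, Green, Amber, Violet}: P→Violet 5·4=20, Q→Red 2·12=24, R→Red 8·23=184, S→Blue 7·14=98. Service 326; fixed 52; total 378.

Total cost: 378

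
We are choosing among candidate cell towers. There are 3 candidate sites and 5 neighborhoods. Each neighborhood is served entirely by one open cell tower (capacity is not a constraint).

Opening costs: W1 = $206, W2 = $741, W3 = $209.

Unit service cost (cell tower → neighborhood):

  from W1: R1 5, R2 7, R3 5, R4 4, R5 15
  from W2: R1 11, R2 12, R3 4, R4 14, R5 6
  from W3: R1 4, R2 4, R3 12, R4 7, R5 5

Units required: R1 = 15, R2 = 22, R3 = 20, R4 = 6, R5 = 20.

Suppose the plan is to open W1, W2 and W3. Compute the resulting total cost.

Total cost: 1508

Each neighborhood is assigned to its cheapest site among the open ones.
{W1, W2, W3}: R1→W3 4·15=60, R2→W3 4·22=88, R3→W2 4·20=80, R4→W1 4·6=24, R5→W3 5·20=100. Service 352; fixed 1156; total 1508.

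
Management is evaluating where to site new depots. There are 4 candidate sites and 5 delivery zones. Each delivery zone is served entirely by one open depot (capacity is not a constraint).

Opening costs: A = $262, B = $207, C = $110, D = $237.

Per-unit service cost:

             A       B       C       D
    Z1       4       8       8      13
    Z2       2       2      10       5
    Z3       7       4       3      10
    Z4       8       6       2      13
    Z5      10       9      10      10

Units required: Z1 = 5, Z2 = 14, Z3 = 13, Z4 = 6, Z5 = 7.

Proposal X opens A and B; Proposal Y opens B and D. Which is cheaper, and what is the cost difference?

Proposal Y is cheaper by 5.

Proposal X: {A, B}: Z1→A 4·5=20, Z2→A 2·14=28, Z3→B 4·13=52, Z4→B 6·6=36, Z5→B 9·7=63. Service 199; fixed 469; total 668.
Proposal Y: {B, D}: Z1→B 8·5=40, Z2→B 2·14=28, Z3→B 4·13=52, Z4→B 6·6=36, Z5→B 9·7=63. Service 219; fixed 444; total 663.
Difference: |668 − 663| = 5.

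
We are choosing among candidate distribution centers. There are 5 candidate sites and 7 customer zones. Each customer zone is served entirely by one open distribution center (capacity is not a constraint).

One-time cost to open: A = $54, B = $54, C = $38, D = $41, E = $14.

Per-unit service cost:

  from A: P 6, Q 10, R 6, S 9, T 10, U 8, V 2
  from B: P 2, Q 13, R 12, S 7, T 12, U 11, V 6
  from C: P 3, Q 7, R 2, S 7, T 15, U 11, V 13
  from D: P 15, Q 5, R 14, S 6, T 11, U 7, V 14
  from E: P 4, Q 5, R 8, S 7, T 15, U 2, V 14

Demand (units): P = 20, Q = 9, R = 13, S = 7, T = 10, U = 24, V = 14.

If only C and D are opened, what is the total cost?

Each customer zone is assigned to its cheapest site among the open ones.
{C, D}: P→C 3·20=60, Q→D 5·9=45, R→C 2·13=26, S→D 6·7=42, T→D 11·10=110, U→D 7·24=168, V→C 13·14=182. Service 633; fixed 79; total 712.

Total cost: 712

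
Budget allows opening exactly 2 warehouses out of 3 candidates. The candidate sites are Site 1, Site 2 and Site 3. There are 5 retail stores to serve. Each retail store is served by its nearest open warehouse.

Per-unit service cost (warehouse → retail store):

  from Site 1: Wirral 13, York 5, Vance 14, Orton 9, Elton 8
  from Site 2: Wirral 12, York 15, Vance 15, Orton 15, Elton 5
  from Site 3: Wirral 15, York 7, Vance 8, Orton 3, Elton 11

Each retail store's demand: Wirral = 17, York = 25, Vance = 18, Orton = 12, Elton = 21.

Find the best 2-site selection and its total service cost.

With exactly 2 open, each retail store uses its cheapest among the chosen.
{Site 2, Site 3}: Wirral→Site 2 12·17=204, York→Site 3 7·25=175, Vance→Site 3 8·18=144, Orton→Site 3 3·12=36, Elton→Site 2 5·21=105. Service cost 664.
{Site 1, Site 3}: service cost 694
{Site 1, Site 2}: service cost 794
Among all 3 size-2 choices, {Site 2, Site 3} is lowest.

Choose Site 2 and Site 3; total service cost 664.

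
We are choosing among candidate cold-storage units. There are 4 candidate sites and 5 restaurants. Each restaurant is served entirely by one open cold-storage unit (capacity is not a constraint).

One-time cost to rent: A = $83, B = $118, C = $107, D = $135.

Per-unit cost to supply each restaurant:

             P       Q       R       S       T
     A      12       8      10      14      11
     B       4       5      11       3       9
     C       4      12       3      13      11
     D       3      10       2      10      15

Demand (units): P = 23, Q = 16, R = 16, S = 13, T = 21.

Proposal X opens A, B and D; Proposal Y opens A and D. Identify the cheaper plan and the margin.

Proposal X: {A, B, D}: P→D 3·23=69, Q→B 5·16=80, R→D 2·16=32, S→B 3·13=39, T→B 9·21=189. Service 409; fixed 336; total 745.
Proposal Y: {A, D}: P→D 3·23=69, Q→A 8·16=128, R→D 2·16=32, S→D 10·13=130, T→A 11·21=231. Service 590; fixed 218; total 808.
Difference: |745 − 808| = 63.

Proposal X is cheaper by 63.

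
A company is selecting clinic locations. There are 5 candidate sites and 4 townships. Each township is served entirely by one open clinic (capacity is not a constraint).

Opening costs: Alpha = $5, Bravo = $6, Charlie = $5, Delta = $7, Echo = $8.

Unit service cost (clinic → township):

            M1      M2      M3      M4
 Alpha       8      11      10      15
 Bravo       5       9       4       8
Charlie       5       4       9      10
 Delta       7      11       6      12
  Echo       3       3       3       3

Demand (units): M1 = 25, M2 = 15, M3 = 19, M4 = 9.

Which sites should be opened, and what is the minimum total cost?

Open Echo only; minimum total cost 212.

For any fixed open set, each township goes to its cheapest open site; total = fixed + service.
{Echo}: M1→Echo 3·25=75, M2→Echo 3·15=45, M3→Echo 3·19=57, M4→Echo 3·9=27. Service 204; fixed 8; total 212.
{Alpha, Echo}: service 204 + fixed 13 = 217
{Charlie, Echo}: service 204 + fixed 13 = 217
{Alpha, Bravo, Charlie, Delta, Echo}: service 204 + fixed 31 = 235
No other subset beats 212.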